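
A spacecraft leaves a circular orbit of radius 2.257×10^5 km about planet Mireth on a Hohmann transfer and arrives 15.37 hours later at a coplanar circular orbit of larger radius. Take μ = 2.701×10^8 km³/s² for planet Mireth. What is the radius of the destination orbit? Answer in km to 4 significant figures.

r₂ = 6.495×10^5 km

Transfer time t = 15.37 hours = 55332 s, and t = π√(a_t³/μ).
So a_t = (μ t²/π²)^(1/3) = (2.701×10^8 × (55332)² / π²)^(1/3) = 4.3758×10^5 km.
Since a_t = (r₁ + r₂)/2, r₂ = 2a_t − r₁ = 2×4.3758×10^5 − 2.257×10^5 = 6.4946×10^5 km.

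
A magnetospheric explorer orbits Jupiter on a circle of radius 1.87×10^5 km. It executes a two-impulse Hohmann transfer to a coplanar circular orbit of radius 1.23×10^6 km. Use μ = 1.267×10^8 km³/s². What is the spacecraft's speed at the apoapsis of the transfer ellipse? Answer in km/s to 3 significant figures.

The Hohmann ellipse has a_t = (r₁ + r₂)/2 = 7.085×10^5 km.
At apoapsis, r = 1.230×10^6 km.
From the vis-viva equation, v = √[μ(2/r − 1/a_t)] = 5.214 km/s.

v = 5.21 km/s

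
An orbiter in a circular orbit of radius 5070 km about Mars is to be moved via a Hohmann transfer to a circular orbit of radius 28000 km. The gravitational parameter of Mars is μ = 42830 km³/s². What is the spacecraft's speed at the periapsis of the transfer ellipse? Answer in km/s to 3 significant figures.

v = 3.78 km/s

The Hohmann ellipse has a_t = (r₁ + r₂)/2 = 16535 km.
The periapsis of the transfer ellipse is at r = 5070 km.
Vis-viva: v = √[μ(2/r − 1/a_t)] = √[42830 × (2/5070 − 1/16535)] = 3.782 km/s.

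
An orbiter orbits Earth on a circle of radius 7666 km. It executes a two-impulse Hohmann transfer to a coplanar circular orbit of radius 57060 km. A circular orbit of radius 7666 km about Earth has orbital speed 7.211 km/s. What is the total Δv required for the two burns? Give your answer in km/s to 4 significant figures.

From the circular-orbit relation v² = μ/r at r = 7666 km: μ = v²r = (7.211)² × 7666 = 3.98621×10^5 km³/s².
Semi-major axis of the transfer orbit: a_t = (7666 + 57060)/2 = 32363 km.
At r₁ the circular-orbit speed is v₁ = √(μ/r₁) = 7.211 km/s.
Transfer-orbit speed at r₁ (vis-viva equation): v_p = √[μ(2/r₁ − 1/a_t)] = 9.575 km/s.
First burn Δv₁ = |v_p − v₁| = 2.364 km/s.
At r₂, v₂ = √(μ/r₂) = 2.643 km/s.
Transfer-orbit speed at r₂: v_a = √[μ(2/r₂ − 1/a_t)] = 1.286 km/s.
Second burn Δv₂ = |v₂ − v_a| = 1.357 km/s.
Total Δv = Δv₁ + Δv₂ = 3.721 km/s.

Δv = 3.721 km/s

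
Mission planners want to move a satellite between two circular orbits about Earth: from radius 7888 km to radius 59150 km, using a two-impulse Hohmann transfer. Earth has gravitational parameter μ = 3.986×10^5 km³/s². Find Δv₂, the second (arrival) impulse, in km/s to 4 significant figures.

Δv₂ = 1.337 km/s

The Hohmann ellipse has a_t = (r₁ + r₂)/2 = 33519 km.
On the circular orbit at r = 59150 km, v_c = √(μ/r) = 2.596 km/s.
Vis-viva on the transfer ellipse at r = 59150 km gives v_t = √[μ(2/r − 1/a_t)] = 1.259 km/s.
Δv₂ = |v_t − v_c| = |1.259 − 2.596| = 1.337 km/s.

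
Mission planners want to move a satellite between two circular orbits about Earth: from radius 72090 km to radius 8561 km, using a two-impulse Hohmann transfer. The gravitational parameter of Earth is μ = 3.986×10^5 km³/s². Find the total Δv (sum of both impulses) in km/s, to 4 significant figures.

Δv = 3.568 km/s

The Hohmann ellipse has a_t = (r₁ + r₂)/2 = 40325.5 km.
Circular speed at r₁: v₁ = √(μ/r₁) = √(3.986×10^5/72090) = 2.351 km/s.
Transfer-orbit speed at r₁ (vis-viva equation): v_a = √[μ(2/r₁ − 1/a_t)] = 1.083 km/s.
First burn Δv₁ = |v_a − v₁| = 1.268 km/s.
Circular speed at r₂: v₂ = √(μ/r₂) = 6.823 km/s.
Transfer-orbit speed at r₂: v_p = √[μ(2/r₂ − 1/a_t)] = 9.123 km/s.
Second burn Δv₂ = |v₂ − v_p| = 2.300 km/s.
Total Δv = Δv₁ + Δv₂ = 3.568 km/s.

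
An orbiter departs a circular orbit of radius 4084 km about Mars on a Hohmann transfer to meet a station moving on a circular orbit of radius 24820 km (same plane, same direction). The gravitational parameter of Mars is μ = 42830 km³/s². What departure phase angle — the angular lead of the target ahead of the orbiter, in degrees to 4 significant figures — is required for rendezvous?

φ = 100.0°

Transfer-ellipse semi-major axis a_t = (r₁ + r₂)/2 = (4084 + 24820)/2 = 14452 km.
Transfer time t = π√(a_t³/μ) = 26370 s.
The target's mean motion on its circular orbit is ω₂ = √(μ/r₂³) = 5.293×10^-5 rad/s.
Angle swept by the target during transfer: ω₂·t = 1.396 rad = 79.98°.
Arrival is 180° from departure on the ellipse, so φ = 180° − 79.98° = 100.0°.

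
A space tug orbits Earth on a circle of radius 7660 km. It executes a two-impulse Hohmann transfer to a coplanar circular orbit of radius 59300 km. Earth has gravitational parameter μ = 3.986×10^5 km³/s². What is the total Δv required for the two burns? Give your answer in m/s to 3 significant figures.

Δv = 3740 m/s

Semi-major axis of the transfer orbit: a_t = (7660 + 59300)/2 = 33480 km.
Circular speed at r₁: v₁ = √(μ/r₁) = √(3.986×10^5/7660) = 7.2136 km/s.
On the transfer ellipse at r₁, v² = μ(2/r − 1/a) gives v_p = √[μ(2/r₁ − 1/a_t)] = 9.6004 km/s.
First burn Δv₁ = |v_p − v₁| = 2.3868 km/s.
At r₂, v₂ = √(μ/r₂) = 2.5926 km/s.
Transfer-orbit speed at r₂: v_a = √[μ(2/r₂ − 1/a_t)] = 1.2401 km/s.
Second burn Δv₂ = |v₂ − v_a| = 1.3525 km/s.
Total Δv = Δv₁ + Δv₂ = 3.739 km/s.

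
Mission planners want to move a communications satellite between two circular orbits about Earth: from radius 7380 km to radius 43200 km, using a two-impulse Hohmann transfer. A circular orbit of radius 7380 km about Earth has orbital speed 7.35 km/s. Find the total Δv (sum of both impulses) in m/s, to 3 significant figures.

From the circular-orbit relation v² = μ/r at r = 7380 km: μ = v²r = (7.35)² × 7380 = 3.98686×10^5 km³/s².
The Hohmann ellipse has a_t = (r₁ + r₂)/2 = 25290 km.
Circular speed at r₁: v₁ = √(μ/r₁) = √(3.98686×10^5/7380) = 7.350 km/s.
Transfer-orbit speed at r₁ (vis-viva): v_p = √[μ(2/r₁ − 1/a_t)] = 9.606 km/s.
First burn Δv₁ = |v_p − v₁| = 2.256 km/s.
Circular speed at r₂: v₂ = √(μ/r₂) = 3.038 km/s.
Transfer-orbit speed at r₂: v_a = √[μ(2/r₂ − 1/a_t)] = 1.641 km/s.
Second burn Δv₂ = |v₂ − v_a| = 1.397 km/s.
Total Δv = Δv₁ + Δv₂ = 3.653 km/s.

Δv = 3650 m/s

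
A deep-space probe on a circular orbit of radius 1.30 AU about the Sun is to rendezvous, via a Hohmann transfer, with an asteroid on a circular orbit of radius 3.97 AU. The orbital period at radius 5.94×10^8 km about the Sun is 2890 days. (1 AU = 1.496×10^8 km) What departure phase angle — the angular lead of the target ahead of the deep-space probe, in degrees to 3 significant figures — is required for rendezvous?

φ = 82.7°

From Kepler's third law T² = 4π²r³/μ at r = 5.94×10^8 km, T = 2890 days = 2890 × 86400 s = 2.49696×10^8 s: μ = 4π²r³/T² = 1.32708×10^11 km³/s².
In km: r₁ = 1.30 × 1.496×10^8 = 1.9448×10^8 km; r₂ = 3.97 × 1.496×10^8 = 5.93912×10^8 km.
The Hohmann ellipse has a_t = (r₁ + r₂)/2 = 3.94196×10^8 km.
The half-period of the transfer ellipse is t = π√(a_t³/μ) = 6.7495×10^7 s.
The target's mean motion on its circular orbit is ω₂ = √(μ/r₂³) = 2.5169×10^-8 rad/s.
Angle swept by the target during transfer: ω₂·t = 1.6988 rad = 97.33°.
The deep-space probe traverses 180° on the transfer ellipse, so the target must lead by 180° − 97.33° = 82.7°.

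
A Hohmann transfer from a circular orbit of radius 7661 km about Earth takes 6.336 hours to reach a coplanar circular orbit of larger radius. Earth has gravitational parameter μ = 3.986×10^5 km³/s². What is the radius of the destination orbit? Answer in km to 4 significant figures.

Transfer time t = 6.336 hours = 22809.6 s, and t = π√(a_t³/μ).
So a_t = (μ t²/π²)^(1/3) = (3.986×10^5 × (22809.6)² / π²)^(1/3) = 27595 km.
Since a_t = (r₁ + r₂)/2, r₂ = 2a_t − r₁ = 2×27595 − 7661 = 47529 km.

r₂ = 47530 km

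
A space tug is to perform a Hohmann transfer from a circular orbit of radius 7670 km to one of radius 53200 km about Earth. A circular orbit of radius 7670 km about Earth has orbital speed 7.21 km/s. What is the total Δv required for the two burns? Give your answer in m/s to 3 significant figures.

Δv = 3690 m/s

From the circular-orbit relation v² = μ/r at r = 7670 km: μ = v²r = (7.21)² × 7670 = 3.98718×10^5 km³/s².
Transfer-ellipse semi-major axis a_t = (r₁ + r₂)/2 = (7670 + 53200)/2 = 30435 km.
At r₁ the circular-orbit speed is v₁ = √(μ/r₁) = 7.2100 km/s.
On the transfer ellipse at r₁, v² = μ(2/r − 1/a) gives v_p = √[μ(2/r₁ − 1/a_t)] = 9.5324 km/s.
First burn Δv₁ = |v_p − v₁| = 2.3224 km/s.
At r₂, v₂ = √(μ/r₂) = 2.7376 km/s.
Transfer-orbit speed at r₂: v_a = √[μ(2/r₂ − 1/a_t)] = 1.3743 km/s.
Second burn Δv₂ = |v₂ − v_a| = 1.3633 km/s.
Δv = Δv₁ + Δv₂ = 2.3224 + 1.3633 = 3.686 km/s.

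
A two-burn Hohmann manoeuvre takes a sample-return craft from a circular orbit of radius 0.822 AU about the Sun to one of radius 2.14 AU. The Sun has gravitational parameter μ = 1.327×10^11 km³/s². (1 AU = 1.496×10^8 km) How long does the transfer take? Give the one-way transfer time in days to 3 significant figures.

In km: r₁ = 0.822 × 1.496×10^8 = 1.229712×10^8 km; r₂ = 2.14 × 1.496×10^8 = 3.20144×10^8 km.
Semi-major axis of the transfer orbit: a_t = (1.229712×10^8 + 3.20144×10^8)/2 = 2.215576×10^8 km.
By Kepler's third law the transfer-orbit period is T = 2π√(a_t³/μ), so t = T/2 = 2.844×10^7 s.
Converting: 2.844×10^7 s ÷ 86400 s/day = 329 days.

t = 329 days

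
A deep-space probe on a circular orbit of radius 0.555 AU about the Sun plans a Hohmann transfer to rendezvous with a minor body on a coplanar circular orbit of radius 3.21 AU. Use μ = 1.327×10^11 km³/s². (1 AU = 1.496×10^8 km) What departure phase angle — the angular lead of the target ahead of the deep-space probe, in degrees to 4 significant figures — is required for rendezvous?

In km: r₁ = 0.555 × 1.496×10^8 = 8.3028×10^7 km; r₂ = 3.21 × 1.496×10^8 = 4.80216×10^8 km.
Semi-major axis of the transfer orbit: a_t = (8.3028×10^7 + 4.80216×10^8)/2 = 2.81622×10^8 km.
Transfer time t = π√(a_t³/μ) = 4.076×10^7 s.
The target's mean motion on its circular orbit is ω₂ = √(μ/r₂³) = 3.462×10^-8 rad/s.
Angle swept by the target during transfer: ω₂·t = 1.411 rad = 80.84°.
The deep-space probe traverses 180° on the transfer ellipse, so the target must lead by 180° − 80.84° = 99.16°.

φ = 99.16°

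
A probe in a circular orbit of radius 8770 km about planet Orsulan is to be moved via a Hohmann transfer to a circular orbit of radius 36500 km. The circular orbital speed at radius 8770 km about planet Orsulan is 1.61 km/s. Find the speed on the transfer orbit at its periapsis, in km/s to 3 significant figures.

v = 2.04 km/s

From the circular-orbit relation v² = μ/r at r = 8770 km: μ = v²r = (1.61)² × 8770 = 22732.7 km³/s².
Transfer-ellipse semi-major axis a_t = (r₁ + r₂)/2 = (8770 + 36500)/2 = 22635 km.
The periapsis of the transfer ellipse is at r = 8770 km.
Applying v² = μ(2/r − 1/a_t): v = 2.044 km/s.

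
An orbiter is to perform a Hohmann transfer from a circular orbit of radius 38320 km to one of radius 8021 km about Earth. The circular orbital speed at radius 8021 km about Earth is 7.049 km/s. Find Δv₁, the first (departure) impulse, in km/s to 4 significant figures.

Δv₁ = 1.328 km/s

From the circular-orbit relation v² = μ/r at r = 8021 km: μ = v²r = (7.049)² × 8021 = 3.98551×10^5 km³/s².
Transfer-ellipse semi-major axis a_t = (r₁ + r₂)/2 = (38320 + 8021)/2 = 23170.5 km.
Circular speed at r = 38320 km: v_c = √(μ/r) = 3.225 km/s.
Vis-viva on the transfer ellipse at r = 38320 km gives v_t = √[μ(2/r − 1/a_t)] = 1.897 km/s.
Δv₁ = |v_t − v_c| = |1.897 − 3.225| = 1.328 km/s.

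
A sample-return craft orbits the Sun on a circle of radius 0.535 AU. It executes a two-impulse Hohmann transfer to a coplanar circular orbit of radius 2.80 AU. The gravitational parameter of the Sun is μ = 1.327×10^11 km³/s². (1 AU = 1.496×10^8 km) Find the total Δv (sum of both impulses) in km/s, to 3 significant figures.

Δv = 19.8 km/s

In km: r₁ = 0.535 × 1.496×10^8 = 8.0036×10^7 km; r₂ = 2.80 × 1.496×10^8 = 4.1888×10^8 km.
Transfer-ellipse semi-major axis a_t = (r₁ + r₂)/2 = (8.0036×10^7 + 4.1888×10^8)/2 = 2.49458×10^8 km.
At r₁ the circular-orbit speed is v₁ = √(μ/r₁) = 40.71859 km/s.
Transfer-orbit speed at r₁ (v² = μ(2/r − 1/a)): v_p = √[μ(2/r₁ − 1/a_t)] = 52.76414 km/s.
First burn Δv₁ = |v_p − v₁| = 12.046 km/s.
Circular speed at r₂: v₂ = √(μ/r₂) = 17.7988 km/s.
Transfer-orbit speed at r₂: v_a = √[μ(2/r₂ − 1/a_t)] = 10.0817 km/s.
Second burn Δv₂ = |v₂ − v_a| = 7.7171 km/s.
Total Δv = Δv₁ + Δv₂ = 19.76 km/s.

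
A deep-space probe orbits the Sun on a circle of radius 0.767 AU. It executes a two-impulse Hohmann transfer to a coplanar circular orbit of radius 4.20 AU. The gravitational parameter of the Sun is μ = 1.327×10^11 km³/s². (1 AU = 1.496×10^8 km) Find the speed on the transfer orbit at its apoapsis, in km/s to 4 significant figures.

v = 8.076 km/s

In km: r₁ = 0.767 × 1.496×10^8 = 1.147432×10^8 km; r₂ = 4.20 × 1.496×10^8 = 6.2832×10^8 km.
Transfer-ellipse semi-major axis a_t = (r₁ + r₂)/2 = (1.147432×10^8 + 6.2832×10^8)/2 = 3.715316×10^8 km.
At apoapsis, r = 6.2832×10^8 km.
Applying v² = μ(2/r − 1/a_t): v = 8.076 km/s.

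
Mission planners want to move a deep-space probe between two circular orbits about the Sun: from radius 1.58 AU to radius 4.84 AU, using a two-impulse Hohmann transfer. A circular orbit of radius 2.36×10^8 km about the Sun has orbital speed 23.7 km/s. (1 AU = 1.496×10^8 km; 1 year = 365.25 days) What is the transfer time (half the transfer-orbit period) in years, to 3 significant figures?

t = 2.88 years

From the circular-orbit relation v² = μ/r at r = 2.36×10^8 km: μ = v²r = (23.7)² × 2.36×10^8 = 1.32559×10^11 km³/s².
In km: r₁ = 1.58 × 1.496×10^8 = 2.36368×10^8 km; r₂ = 4.84 × 1.496×10^8 = 7.24064×10^8 km.
Transfer-ellipse semi-major axis a_t = (r₁ + r₂)/2 = (2.36368×10^8 + 7.24064×10^8)/2 = 4.80216×10^8 km.
Half the transfer-orbit period gives t = π√(a_t³/μ) = 9.080×10^7 s.
Converting: 9.080×10^7 s ÷ 3.15576×10^7 s/year (365.25 × 86400) = 2.88 years.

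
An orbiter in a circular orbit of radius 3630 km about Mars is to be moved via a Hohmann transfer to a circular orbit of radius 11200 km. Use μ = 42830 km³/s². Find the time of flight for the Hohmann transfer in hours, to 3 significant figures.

t = 2.69 hours

Semi-major axis of the transfer orbit: a_t = (3630 + 11200)/2 = 7415 km.
Transfer time t = π√(a_t³/μ) = π√((7415)³ / 42830) = 9693 s.
Converting: 9693 s ÷ 3600 s/hour = 2.69 hours.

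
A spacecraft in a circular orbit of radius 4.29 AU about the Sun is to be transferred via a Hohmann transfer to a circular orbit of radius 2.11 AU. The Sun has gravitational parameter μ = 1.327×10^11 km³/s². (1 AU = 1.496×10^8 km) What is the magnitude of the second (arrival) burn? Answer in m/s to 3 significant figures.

In km: r₁ = 4.29 × 1.496×10^8 = 6.41784×10^8 km; r₂ = 2.11 × 1.496×10^8 = 3.15656×10^8 km.
Transfer-ellipse semi-major axis a_t = (r₁ + r₂)/2 = (6.41784×10^8 + 3.15656×10^8)/2 = 4.7872×10^8 km.
Circular speed at r = 3.15656×10^8 km: v_c = √(μ/r) = 20.5035 km/s.
Transfer-orbit speed at the same r (vis-viva, a = a_t): v_t = √[μ(2/r − 1/a_t)] = 23.7401 km/s.
Δv₂ = |v_t − v_c| = |23.7401 − 20.5035| = 3.237 km/s.

Δv₂ = 3240 m/s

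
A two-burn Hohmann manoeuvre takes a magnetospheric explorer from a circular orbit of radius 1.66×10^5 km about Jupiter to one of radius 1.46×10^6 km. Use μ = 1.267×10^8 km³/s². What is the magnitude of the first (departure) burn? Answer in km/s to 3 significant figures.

Δv₁ = 9.40 km/s

Transfer-ellipse semi-major axis a_t = (r₁ + r₂)/2 = (1.660×10^5 + 1.460×10^6)/2 = 8.130×10^5 km.
On the circular orbit at r = 1.660×10^5 km, v_c = √(μ/r) = 27.627 km/s.
Transfer-orbit speed at the same r (vis-viva, a = a_t): v_t = √[μ(2/r − 1/a_t)] = 37.022 km/s.
Δv₁ = |v_t − v_c| = |37.022 − 27.627| = 9.395 km/s.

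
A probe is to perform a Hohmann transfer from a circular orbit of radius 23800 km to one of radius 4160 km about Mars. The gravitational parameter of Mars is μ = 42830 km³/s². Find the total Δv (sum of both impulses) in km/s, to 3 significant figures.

Semi-major axis of the transfer orbit: a_t = (23800 + 4160)/2 = 13980 km.
At r₁ the circular-orbit speed is v₁ = √(μ/r₁) = 1.3415 km/s.
On the transfer ellipse at r₁, vis-viva gives v_a = √[μ(2/r₁ − 1/a_t)] = 0.73178 km/s.
First burn Δv₁ = |v_a − v₁| = 0.6097 km/s.
Circular speed at r₂: v₂ = √(μ/r₂) = 3.2087 km/s.
Transfer-orbit speed at r₂: v_p = √[μ(2/r₂ − 1/a_t)] = 4.1866 km/s.
Second burn Δv₂ = |v₂ − v_p| = 0.9779 km/s.
Total Δv = Δv₁ + Δv₂ = 1.588 km/s.

Δv = 1.59 km/s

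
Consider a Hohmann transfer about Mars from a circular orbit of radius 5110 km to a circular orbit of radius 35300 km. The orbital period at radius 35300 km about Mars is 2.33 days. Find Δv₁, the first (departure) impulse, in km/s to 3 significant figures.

From Kepler's third law T² = 4π²r³/μ at r = 35300 km, T = 2.33 days = 2.33 × 86400 s = 2.01312×10^5 s: μ = 4π²r³/T² = 42849.4 km³/s².
Transfer-ellipse semi-major axis a_t = (r₁ + r₂)/2 = (5110 + 35300)/2 = 20205 km.
On the circular orbit at r = 5110 km, v_c = √(μ/r) = 2.89575 km/s.
Vis-viva on the transfer ellipse at r = 5110 km gives v_t = √[μ(2/r − 1/a_t)] = 3.82754 km/s.
Δv₁ = |v_t − v_c| = |3.82754 − 2.89575| = 0.9318 km/s.

Δv₁ = 0.932 km/s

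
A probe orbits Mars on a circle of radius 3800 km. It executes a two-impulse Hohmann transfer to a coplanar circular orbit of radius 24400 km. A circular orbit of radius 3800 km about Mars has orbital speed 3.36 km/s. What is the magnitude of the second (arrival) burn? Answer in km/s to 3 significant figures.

From the circular-orbit relation v² = μ/r at r = 3800 km: μ = v²r = (3.36)² × 3800 = 42900.5 km³/s².
The Hohmann ellipse has a_t = (r₁ + r₂)/2 = 14100 km.
Circular speed at r = 24400 km: v_c = √(μ/r) = 1.326 km/s.
Vis-viva on the transfer ellipse at r = 24400 km gives v_t = √[μ(2/r − 1/a_t)] = 0.6884 km/s.
Δv₂ = |v_t − v_c| = |0.6884 − 1.326| = 0.6376 km/s.

Δv₂ = 0.638 km/s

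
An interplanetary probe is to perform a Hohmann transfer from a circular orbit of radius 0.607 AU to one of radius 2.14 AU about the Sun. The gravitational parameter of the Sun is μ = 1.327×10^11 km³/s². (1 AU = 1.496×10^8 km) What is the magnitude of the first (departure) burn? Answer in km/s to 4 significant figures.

Δv₁ = 9.489 km/s

In km: r₁ = 0.607 × 1.496×10^8 = 9.08072×10^7 km; r₂ = 2.14 × 1.496×10^8 = 3.20144×10^8 km.
Semi-major axis of the transfer orbit: a_t = (9.08072×10^7 + 3.20144×10^8)/2 = 2.054756×10^8 km.
Circular speed at r = 9.08072×10^7 km: v_c = √(μ/r) = 38.227 km/s.
Vis-viva on the transfer ellipse at r = 9.08072×10^7 km gives v_t = √[μ(2/r − 1/a_t)] = 47.716 km/s.
Δv₁ = |v_t − v_c| = |47.716 − 38.227| = 9.489 km/s.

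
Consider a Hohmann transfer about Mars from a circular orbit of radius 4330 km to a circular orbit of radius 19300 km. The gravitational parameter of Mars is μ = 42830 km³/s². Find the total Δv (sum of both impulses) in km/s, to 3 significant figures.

The Hohmann ellipse has a_t = (r₁ + r₂)/2 = 11815 km.
Circular speed at r₁: v₁ = √(μ/r₁) = √(42830/4330) = 3.145068 km/s.
Transfer-orbit speed at r₁ (v² = μ(2/r − 1/a)): v_p = √[μ(2/r₁ − 1/a_t)] = 4.019684 km/s.
First burn Δv₁ = |v_p − v₁| = 0.87462 km/s.
Circular speed at r₂: v₂ = √(μ/r₂) = 1.489688 km/s.
Transfer-orbit speed at r₂: v_a = √[μ(2/r₂ − 1/a_t)] = 0.9018254 km/s.
Second burn Δv₂ = |v₂ − v_a| = 0.58786 km/s.
Total Δv = Δv₁ + Δv₂ = 1.462 km/s.

Δv = 1.46 km/s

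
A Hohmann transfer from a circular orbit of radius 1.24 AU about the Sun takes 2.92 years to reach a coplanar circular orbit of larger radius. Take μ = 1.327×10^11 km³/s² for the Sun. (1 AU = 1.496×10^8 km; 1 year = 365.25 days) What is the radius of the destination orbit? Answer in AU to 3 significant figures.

In km: r₁ = 1.24 × 1.496×10^8 = 1.85504×10^8 km.
Transfer time t = 2.92 years × 365.25 × 86400 s = 9.2148192×10^7 s, and t = π√(a_t³/μ).
So a_t = (μ t²/π²)^(1/3) = (1.327×10^11 × (9.2148192×10^7)² / π²)^(1/3) = 4.8512×10^8 km.
Since a_t = (r₁ + r₂)/2, r₂ = 2a_t − r₁ = 2×4.8512×10^8 − 1.85504×10^8 = 7.84736×10^8 km.
In AU: r₂ = 7.84736×10^8 / 1.496×10^8 = 5.25 AU.

r₂ = 5.25 AU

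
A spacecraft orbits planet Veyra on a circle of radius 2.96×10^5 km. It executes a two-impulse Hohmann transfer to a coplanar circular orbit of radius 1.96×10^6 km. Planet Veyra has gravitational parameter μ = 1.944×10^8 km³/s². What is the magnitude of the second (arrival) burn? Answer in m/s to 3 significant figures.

Δv₂ = 4860 m/s

Semi-major axis of the transfer orbit: a_t = (2.960×10^5 + 1.960×10^6)/2 = 1.128×10^6 km.
Circular speed at r = 1.960×10^6 km: v_c = √(μ/r) = 9.959 km/s.
Transfer-orbit speed at the same r (vis-viva, a = a_t): v_t = √[μ(2/r − 1/a_t)] = 5.102 km/s.
Δv₂ = |v_t − v_c| = |5.102 − 9.959| = 4.857 km/s.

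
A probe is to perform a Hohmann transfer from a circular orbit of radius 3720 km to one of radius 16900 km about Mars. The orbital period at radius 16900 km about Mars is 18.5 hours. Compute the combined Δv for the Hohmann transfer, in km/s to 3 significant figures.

From Kepler's third law T² = 4π²r³/μ at r = 16900 km, T = 18.5 hours = 18.5 × 3600 s = 66600 s: μ = 4π²r³/T² = 42960.7 km³/s².
Transfer-ellipse semi-major axis a_t = (r₁ + r₂)/2 = (3720 + 16900)/2 = 10310 km.
At r₁ the circular-orbit speed is v₁ = √(μ/r₁) = 3.3983 km/s.
Transfer-orbit speed at r₁ (vis-viva equation): v_p = √[μ(2/r₁ − 1/a_t)] = 4.3509 km/s.
First burn Δv₁ = |v_p − v₁| = 0.9526 km/s.
Circular speed at r₂: v₂ = √(μ/r₂) = 1.5944 km/s.
Transfer-orbit speed at r₂: v_a = √[μ(2/r₂ − 1/a_t)] = 0.95771 km/s.
Second burn Δv₂ = |v₂ − v_a| = 0.6367 km/s.
Total Δv = Δv₁ + Δv₂ = 1.589 km/s.

Δv = 1.59 km/s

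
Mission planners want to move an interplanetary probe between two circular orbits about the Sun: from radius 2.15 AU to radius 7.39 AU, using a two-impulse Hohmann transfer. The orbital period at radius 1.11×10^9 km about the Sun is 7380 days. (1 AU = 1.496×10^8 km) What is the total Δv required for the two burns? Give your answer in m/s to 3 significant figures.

Δv = 8570 m/s

From Kepler's third law T² = 4π²r³/μ at r = 1.11×10^9 km, T = 7380 days = 7380 × 86400 s = 6.37632×10^8 s: μ = 4π²r³/T² = 1.32797×10^11 km³/s².
In km: r₁ = 2.15 × 1.496×10^8 = 3.2164×10^8 km; r₂ = 7.39 × 1.496×10^8 = 1.105544×10^9 km.
Transfer-ellipse semi-major axis a_t = (r₁ + r₂)/2 = (3.2164×10^8 + 1.105544×10^9)/2 = 7.13592×10^8 km.
At r₁ the circular-orbit speed is v₁ = √(μ/r₁) = 20.319 km/s.
Transfer-orbit speed at r₁ (vis-viva): v_p = √[μ(2/r₁ − 1/a_t)] = 25.291 km/s.
First burn Δv₁ = |v_p − v₁| = 4.972 km/s.
At r₂, v₂ = √(μ/r₂) = 10.96 km/s.
Transfer-orbit speed at r₂: v_a = √[μ(2/r₂ − 1/a_t)] = 7.358 km/s.
Second burn Δv₂ = |v₂ − v_a| = 3.602 km/s.
Δv = Δv₁ + Δv₂ = 4.972 + 3.602 = 8.574 km/s.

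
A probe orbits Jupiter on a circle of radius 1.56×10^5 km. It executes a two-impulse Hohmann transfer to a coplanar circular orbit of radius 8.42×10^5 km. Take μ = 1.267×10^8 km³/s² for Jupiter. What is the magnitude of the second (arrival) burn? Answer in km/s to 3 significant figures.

Δv₂ = 5.41 km/s

The Hohmann ellipse has a_t = (r₁ + r₂)/2 = 4.990×10^5 km.
On the circular orbit at r = 8.420×10^5 km, v_c = √(μ/r) = 12.267 km/s.
Vis-viva on the transfer ellipse at r = 8.420×10^5 km gives v_t = √[μ(2/r − 1/a_t)] = 6.8587 km/s.
Δv₂ = |v_t − v_c| = |6.8587 − 12.267| = 5.408 km/s.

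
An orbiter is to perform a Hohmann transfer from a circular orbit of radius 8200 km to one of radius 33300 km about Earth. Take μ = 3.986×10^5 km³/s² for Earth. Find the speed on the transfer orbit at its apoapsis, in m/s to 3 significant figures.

Transfer-ellipse semi-major axis a_t = (r₁ + r₂)/2 = (8200 + 33300)/2 = 20750 km.
The apoapsis of the transfer ellipse is at r = 33300 km.
From the vis-viva equation, v = √[μ(2/r − 1/a_t)] = 2.175 km/s.

v = 2170 m/s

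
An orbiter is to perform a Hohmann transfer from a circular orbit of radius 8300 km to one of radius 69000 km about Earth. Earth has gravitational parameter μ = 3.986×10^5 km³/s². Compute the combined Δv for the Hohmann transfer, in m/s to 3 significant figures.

Δv = 3620 m/s

Transfer-ellipse semi-major axis a_t = (r₁ + r₂)/2 = (8300 + 69000)/2 = 38650 km.
At r₁ the circular-orbit speed is v₁ = √(μ/r₁) = 6.930 km/s.
On the transfer ellipse at r₁, vis-viva equation gives v_p = √[μ(2/r₁ − 1/a_t)] = 9.259 km/s.
First burn Δv₁ = |v_p − v₁| = 2.329 km/s.
At r₂, v₂ = √(μ/r₂) = 2.4035 km/s.
Transfer-orbit speed at r₂: v_a = √[μ(2/r₂ − 1/a_t)] = 1.1138 km/s.
Second burn Δv₂ = |v₂ − v_a| = 1.290 km/s.
Total Δv = Δv₁ + Δv₂ = 3.619 km/s.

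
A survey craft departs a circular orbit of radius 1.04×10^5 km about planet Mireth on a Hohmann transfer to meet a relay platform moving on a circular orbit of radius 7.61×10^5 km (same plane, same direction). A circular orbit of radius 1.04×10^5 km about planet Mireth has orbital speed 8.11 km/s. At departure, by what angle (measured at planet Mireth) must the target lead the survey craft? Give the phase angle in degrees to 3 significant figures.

From the circular-orbit relation v² = μ/r at r = 1.04×10^5 km: μ = v²r = (8.11)² × 1.04×10^5 = 6.84030×10^6 km³/s².
The Hohmann ellipse has a_t = (r₁ + r₂)/2 = 4.325×10^5 km.
The half-period of the transfer ellipse is t = π√(a_t³/μ) = 3.417×10^5 s.
The target's mean motion on its circular orbit is ω₂ = √(μ/r₂³) = 3.940×10^-6 rad/s.
Angle swept by the target during transfer: ω₂·t = 1.346 rad = 77.12°.
The survey craft traverses 180° on the transfer ellipse, so the target must lead by 180° − 77.12° = 103°.

φ = 103°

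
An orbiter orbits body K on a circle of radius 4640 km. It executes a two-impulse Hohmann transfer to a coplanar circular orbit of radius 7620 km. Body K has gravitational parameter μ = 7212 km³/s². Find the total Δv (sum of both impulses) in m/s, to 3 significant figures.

Semi-major axis of the transfer orbit: a_t = (4640 + 7620)/2 = 6130 km.
At r₁ the circular-orbit speed is v₁ = √(μ/r₁) = 1.24672 km/s.
On the transfer ellipse at r₁, vis-viva equation gives v_p = √[μ(2/r₁ − 1/a_t)] = 1.39000 km/s.
First burn Δv₁ = |v_p − v₁| = 0.14328 km/s.
At r₂, v₂ = √(μ/r₂) = 0.97286 km/s.
Transfer-orbit speed at r₂: v_a = √[μ(2/r₂ − 1/a_t)] = 0.84641 km/s.
Second burn Δv₂ = |v₂ − v_a| = 0.12645 km/s.
Δv = Δv₁ + Δv₂ = 0.14328 + 0.12645 = 0.2697 km/s.

Δv = 270 m/s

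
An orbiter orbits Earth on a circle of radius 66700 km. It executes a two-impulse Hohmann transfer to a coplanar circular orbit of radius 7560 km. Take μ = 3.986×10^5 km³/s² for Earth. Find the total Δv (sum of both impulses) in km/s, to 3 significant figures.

Transfer-ellipse semi-major axis a_t = (r₁ + r₂)/2 = (66700 + 7560)/2 = 37130 km.
At r₁ the circular-orbit speed is v₁ = √(μ/r₁) = 2.4446 km/s.
Transfer-orbit speed at r₁ (v² = μ(2/r − 1/a)): v_a = √[μ(2/r₁ − 1/a_t)] = 1.1031 km/s.
First burn Δv₁ = |v_a − v₁| = 1.3415 km/s.
Circular speed at r₂: v₂ = √(μ/r₂) = 7.2612 km/s.
Transfer-orbit speed at r₂: v_p = √[μ(2/r₂ − 1/a_t)] = 9.7321 km/s.
Second burn Δv₂ = |v₂ − v_p| = 2.4709 km/s.
Total Δv = Δv₁ + Δv₂ = 3.812 km/s.

Δv = 3.81 km/s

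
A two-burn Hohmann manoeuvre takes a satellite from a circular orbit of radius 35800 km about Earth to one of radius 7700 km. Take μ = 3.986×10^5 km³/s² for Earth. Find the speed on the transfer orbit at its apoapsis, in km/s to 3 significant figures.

Transfer-ellipse semi-major axis a_t = (r₁ + r₂)/2 = (35800 + 7700)/2 = 21750 km.
The apoapsis of the transfer ellipse is at r = 35800 km.
From the vis-viva equation, v = √[μ(2/r − 1/a_t)] = 1.985 km/s.

v = 1.99 km/s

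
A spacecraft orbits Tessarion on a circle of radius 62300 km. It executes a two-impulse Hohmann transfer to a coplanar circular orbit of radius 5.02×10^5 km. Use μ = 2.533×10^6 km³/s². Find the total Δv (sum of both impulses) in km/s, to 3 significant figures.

Semi-major axis of the transfer orbit: a_t = (62300 + 5.020×10^5)/2 = 2.8215×10^5 km.
Circular speed at r₁: v₁ = √(μ/r₁) = √(2.533×10^6/62300) = 6.376 km/s.
Transfer-orbit speed at r₁ (vis-viva): v_p = √[μ(2/r₁ − 1/a_t)] = 8.505 km/s.
First burn Δv₁ = |v_p − v₁| = 2.129 km/s.
At r₂, v₂ = √(μ/r₂) = 2.2463 km/s.
Transfer-orbit speed at r₂: v_a = √[μ(2/r₂ − 1/a_t)] = 1.0555 km/s.
Second burn Δv₂ = |v₂ − v_a| = 1.191 km/s.
Total Δv = Δv₁ + Δv₂ = 3.320 km/s.

Δv = 3.32 km/s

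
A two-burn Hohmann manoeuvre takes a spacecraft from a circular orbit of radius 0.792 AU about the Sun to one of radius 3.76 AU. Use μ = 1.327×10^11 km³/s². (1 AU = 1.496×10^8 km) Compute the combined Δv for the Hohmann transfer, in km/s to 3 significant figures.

Δv = 15.8 km/s

In km: r₁ = 0.792 × 1.496×10^8 = 1.184832×10^8 km; r₂ = 3.76 × 1.496×10^8 = 5.62496×10^8 km.
The Hohmann ellipse has a_t = (r₁ + r₂)/2 = 3.404896×10^8 km.
At r₁ the circular-orbit speed is v₁ = √(μ/r₁) = 33.466 km/s.
On the transfer ellipse at r₁, vis-viva gives v_p = √[μ(2/r₁ − 1/a_t)] = 43.014 km/s.
First burn Δv₁ = |v_p − v₁| = 9.548 km/s.
Circular speed at r₂: v₂ = √(μ/r₂) = 15.36 km/s.
Transfer-orbit speed at r₂: v_a = √[μ(2/r₂ − 1/a_t)] = 9.061 km/s.
Second burn Δv₂ = |v₂ − v_a| = 6.299 km/s.
Δv = Δv₁ + Δv₂ = 9.548 + 6.299 = 15.85 km/s.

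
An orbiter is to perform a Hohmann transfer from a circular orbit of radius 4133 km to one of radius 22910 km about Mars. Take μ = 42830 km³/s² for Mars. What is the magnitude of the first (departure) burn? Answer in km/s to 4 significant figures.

Semi-major axis of the transfer orbit: a_t = (4133 + 22910)/2 = 13521.5 km.
On the circular orbit at r = 4133 km, v_c = √(μ/r) = 3.2192 km/s.
Vis-viva on the transfer ellipse at r = 4133 km gives v_t = √[μ(2/r − 1/a_t)] = 4.1903 km/s.
Δv₁ = |v_t − v_c| = |4.1903 − 3.2192| = 0.9711 km/s.

Δv₁ = 0.9711 km/s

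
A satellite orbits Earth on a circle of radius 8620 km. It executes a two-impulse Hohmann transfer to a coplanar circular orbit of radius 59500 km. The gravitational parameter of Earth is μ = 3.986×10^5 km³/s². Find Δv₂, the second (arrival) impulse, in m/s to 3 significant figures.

Δv₂ = 1290 m/s

Semi-major axis of the transfer orbit: a_t = (8620 + 59500)/2 = 34060 km.
Circular speed at r = 59500 km: v_c = √(μ/r) = 2.588 km/s.
Vis-viva on the transfer ellipse at r = 59500 km gives v_t = √[μ(2/r − 1/a_t)] = 1.302 km/s.
Δv₂ = |v_t − v_c| = |1.302 − 2.588| = 1.286 km/s.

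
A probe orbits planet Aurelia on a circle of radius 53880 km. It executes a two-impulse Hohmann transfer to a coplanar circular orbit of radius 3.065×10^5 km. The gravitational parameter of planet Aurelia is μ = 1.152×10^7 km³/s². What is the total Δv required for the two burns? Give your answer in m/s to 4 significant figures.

Δv = 7227 m/s

Transfer-ellipse semi-major axis a_t = (r₁ + r₂)/2 = (53880 + 3.065×10^5)/2 = 1.8019×10^5 km.
At r₁ the circular-orbit speed is v₁ = √(μ/r₁) = 14.6222 km/s.
On the transfer ellipse at r₁, vis-viva equation gives v_p = √[μ(2/r₁ − 1/a_t)] = 19.0705 km/s.
First burn Δv₁ = |v_p − v₁| = 4.4483 km/s.
Circular speed at r₂: v₂ = √(μ/r₂) = 6.1307 km/s.
Transfer-orbit speed at r₂: v_a = √[μ(2/r₂ − 1/a_t)] = 3.3524 km/s.
Second burn Δv₂ = |v₂ − v_a| = 2.7783 km/s.
Δv = Δv₁ + Δv₂ = 4.4483 + 2.7783 = 7.227 km/s.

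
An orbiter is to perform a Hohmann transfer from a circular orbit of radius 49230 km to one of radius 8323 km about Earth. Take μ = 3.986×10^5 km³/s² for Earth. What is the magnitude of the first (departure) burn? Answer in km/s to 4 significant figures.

Δv₁ = 1.315 km/s

The Hohmann ellipse has a_t = (r₁ + r₂)/2 = 28776.5 km.
Circular speed at r = 49230 km: v_c = √(μ/r) = 2.845 km/s.
Transfer-orbit speed at the same r (vis-viva, a = a_t): v_t = √[μ(2/r − 1/a_t)] = 1.530 km/s.
Δv₁ = |v_t − v_c| = |1.530 − 2.845| = 1.315 km/s.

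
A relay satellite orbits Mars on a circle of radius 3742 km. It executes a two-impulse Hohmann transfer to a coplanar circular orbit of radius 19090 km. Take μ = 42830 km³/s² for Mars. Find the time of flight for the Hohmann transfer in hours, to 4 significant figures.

The Hohmann ellipse has a_t = (r₁ + r₂)/2 = 11416 km.
By Kepler's third law the transfer-orbit period is T = 2π√(a_t³/μ), so t = T/2 = 18516 s.
Converting: 18516 s ÷ 3600 s/hour = 5.143 hours.

t = 5.143 hours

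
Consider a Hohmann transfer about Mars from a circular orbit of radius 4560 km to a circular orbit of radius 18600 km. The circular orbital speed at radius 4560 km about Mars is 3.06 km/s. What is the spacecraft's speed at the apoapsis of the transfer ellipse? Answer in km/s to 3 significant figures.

v = 0.951 km/s

From the circular-orbit relation v² = μ/r at r = 4560 km: μ = v²r = (3.06)² × 4560 = 42698.0 km³/s².
Transfer-ellipse semi-major axis a_t = (r₁ + r₂)/2 = (4560 + 18600)/2 = 11580 km.
At apoapsis, r = 18600 km.
From the vis-viva equation, v = √[μ(2/r − 1/a_t)] = 0.9508 km/s.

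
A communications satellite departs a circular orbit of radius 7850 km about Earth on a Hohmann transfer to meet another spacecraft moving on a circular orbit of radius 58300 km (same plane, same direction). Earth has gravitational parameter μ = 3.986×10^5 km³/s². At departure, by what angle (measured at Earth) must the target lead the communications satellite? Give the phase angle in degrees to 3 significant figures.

Transfer-ellipse semi-major axis a_t = (r₁ + r₂)/2 = (7850 + 58300)/2 = 33075 km.
Transfer time t = π√(a_t³/μ) = 29932 s.
Target angular speed ω₂ = √(μ/r₂³) = 4.4850×10^-5 rad/s.
Angle swept by the target during transfer: ω₂·t = 1.34245 rad = 76.92°.
Arrival is 180° from departure on the ellipse, so φ = 180° − 76.92° = 103°.

φ = 103°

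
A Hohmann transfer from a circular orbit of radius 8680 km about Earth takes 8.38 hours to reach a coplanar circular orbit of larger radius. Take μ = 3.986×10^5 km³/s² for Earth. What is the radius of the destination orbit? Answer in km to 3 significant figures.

r₂ = 57800 km

Transfer time t = 8.38 hours = 30168 s, and t = π√(a_t³/μ).
So a_t = (μ t²/π²)^(1/3) = (3.986×10^5 × (30168)² / π²)^(1/3) = 33249 km.
Since a_t = (r₁ + r₂)/2, r₂ = 2a_t − r₁ = 2×33249 − 8680 = 57818 km.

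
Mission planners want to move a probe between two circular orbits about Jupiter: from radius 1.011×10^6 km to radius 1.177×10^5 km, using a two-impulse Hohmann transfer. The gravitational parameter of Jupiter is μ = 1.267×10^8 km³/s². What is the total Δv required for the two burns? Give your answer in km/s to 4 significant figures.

Δv = 17.19 km/s

Transfer-ellipse semi-major axis a_t = (r₁ + r₂)/2 = (1.011×10^6 + 1.177×10^5)/2 = 5.6435×10^5 km.
Circular speed at r₁: v₁ = √(μ/r₁) = √(1.267×10^8/1.011×10^6) = 11.1947 km/s.
On the transfer ellipse at r₁, v² = μ(2/r − 1/a) gives v_a = √[μ(2/r₁ − 1/a_t)] = 5.11242 km/s.
First burn Δv₁ = |v_a − v₁| = 6.0823 km/s.
At r₂, v₂ = √(μ/r₂) = 32.810 km/s.
Transfer-orbit speed at r₂: v_p = √[μ(2/r₂ − 1/a_t)] = 43.914 km/s.
Second burn Δv₂ = |v₂ − v_p| = 11.104 km/s.
Δv = Δv₁ + Δv₂ = 6.0823 + 11.104 = 17.19 km/s.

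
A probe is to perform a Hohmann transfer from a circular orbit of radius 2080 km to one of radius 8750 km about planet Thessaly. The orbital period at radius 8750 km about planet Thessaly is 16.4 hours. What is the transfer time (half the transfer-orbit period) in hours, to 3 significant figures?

From Kepler's third law T² = 4π²r³/μ at r = 8750 km, T = 16.4 hours = 16.4 × 3600 s = 59040 s: μ = 4π²r³/T² = 7587.37 km³/s².
Semi-major axis of the transfer orbit: a_t = (2080 + 8750)/2 = 5415 km.
Half the transfer-orbit period gives t = π√(a_t³/μ) = 14370 s.
Converting: 14370 s ÷ 3600 s/hour = 3.99 hours.

t = 3.99 hours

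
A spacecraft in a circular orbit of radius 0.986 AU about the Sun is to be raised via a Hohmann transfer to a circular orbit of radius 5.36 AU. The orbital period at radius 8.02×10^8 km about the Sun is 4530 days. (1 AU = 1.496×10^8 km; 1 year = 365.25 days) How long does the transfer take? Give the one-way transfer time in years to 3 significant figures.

From Kepler's third law T² = 4π²r³/μ at r = 8.02×10^8 km, T = 4530 days = 4530 × 86400 s = 3.91392×10^8 s: μ = 4π²r³/T² = 1.32941×10^11 km³/s².
In km: r₁ = 0.986 × 1.496×10^8 = 1.475056×10^8 km; r₂ = 5.36 × 1.496×10^8 = 8.01856×10^8 km.
The Hohmann ellipse has a_t = (r₁ + r₂)/2 = 4.746808×10^8 km.
Transfer time t = π√(a_t³/μ) = π√((4.746808×10^8)³ / 1.32941×10^11) = 8.911×10^7 s.
Converting: 8.911×10^7 s ÷ 3.15576×10^7 s/year (365.25 × 86400) = 2.82 years.

t = 2.82 years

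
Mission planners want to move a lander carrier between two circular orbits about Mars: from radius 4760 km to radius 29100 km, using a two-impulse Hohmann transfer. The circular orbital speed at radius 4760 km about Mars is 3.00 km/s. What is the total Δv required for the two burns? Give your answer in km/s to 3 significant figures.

From the circular-orbit relation v² = μ/r at r = 4760 km: μ = v²r = (3.00)² × 4760 = 42840.0 km³/s².
Transfer-ellipse semi-major axis a_t = (r₁ + r₂)/2 = (4760 + 29100)/2 = 16930 km.
Circular speed at r₁: v₁ = √(μ/r₁) = √(42840.0/4760) = 3.0000 km/s.
Transfer-orbit speed at r₁ (vis-viva equation): v_p = √[μ(2/r₁ − 1/a_t)] = 3.9331 km/s.
First burn Δv₁ = |v_p − v₁| = 0.9331 km/s.
At r₂, v₂ = √(μ/r₂) = 1.21333 km/s.
Transfer-orbit speed at r₂: v_a = √[μ(2/r₂ − 1/a_t)] = 0.643359 km/s.
Second burn Δv₂ = |v₂ − v_a| = 0.5700 km/s.
Total Δv = Δv₁ + Δv₂ = 1.503 km/s.

Δv = 1.50 km/s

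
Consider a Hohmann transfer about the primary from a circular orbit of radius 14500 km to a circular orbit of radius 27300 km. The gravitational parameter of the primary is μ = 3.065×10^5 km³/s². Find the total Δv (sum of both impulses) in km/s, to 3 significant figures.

Δv = 1.22 km/s

Transfer-ellipse semi-major axis a_t = (r₁ + r₂)/2 = (14500 + 27300)/2 = 20900 km.
At r₁ the circular-orbit speed is v₁ = √(μ/r₁) = 4.598 km/s.
Transfer-orbit speed at r₁ (v² = μ(2/r − 1/a)): v_p = √[μ(2/r₁ − 1/a_t)] = 5.255 km/s.
First burn Δv₁ = |v_p − v₁| = 0.6570 km/s.
At r₂, v₂ = √(μ/r₂) = 3.3507 km/s.
Transfer-orbit speed at r₂: v_a = √[μ(2/r₂ − 1/a_t)] = 2.7909 km/s.
Second burn Δv₂ = |v₂ − v_a| = 0.5598 km/s.
Δv = Δv₁ + Δv₂ = 0.6570 + 0.5598 = 1.217 km/s.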